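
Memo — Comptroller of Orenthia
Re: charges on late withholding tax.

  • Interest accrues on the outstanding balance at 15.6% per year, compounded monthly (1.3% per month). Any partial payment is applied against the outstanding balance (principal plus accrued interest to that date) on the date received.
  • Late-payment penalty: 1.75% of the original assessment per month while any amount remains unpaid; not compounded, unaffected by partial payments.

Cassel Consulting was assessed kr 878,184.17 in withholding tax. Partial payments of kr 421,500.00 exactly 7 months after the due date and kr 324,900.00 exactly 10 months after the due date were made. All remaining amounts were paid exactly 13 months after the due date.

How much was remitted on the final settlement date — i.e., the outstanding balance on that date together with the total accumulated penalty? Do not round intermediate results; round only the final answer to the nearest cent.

kr 445,329.83

Balance at month 7: kr 878,184.1700 × (1 + 0.013)^7 = kr 961,284.0178…
After kr 421,500.00 payment: kr 961,284.0178… − kr 421,500.00 = kr 539,784.0178…
Balance at month 10: kr 539,784.0178… × (1 + 0.013)^3 = kr 561,110.4509…
After kr 324,900.00 payment: kr 561,110.4509… − kr 324,900.00 = kr 236,210.4509…
Balance at month 13: kr 236,210.4509… × (1 + 0.013)^3 = kr 245,542.9361…
Penalty: 13 × 1.75% × kr 878,184.17 = kr 199,786.90…
Final settlement = outstanding balance + penalty = kr 245,542.9361… + kr 199,786.90… = kr 445,329.83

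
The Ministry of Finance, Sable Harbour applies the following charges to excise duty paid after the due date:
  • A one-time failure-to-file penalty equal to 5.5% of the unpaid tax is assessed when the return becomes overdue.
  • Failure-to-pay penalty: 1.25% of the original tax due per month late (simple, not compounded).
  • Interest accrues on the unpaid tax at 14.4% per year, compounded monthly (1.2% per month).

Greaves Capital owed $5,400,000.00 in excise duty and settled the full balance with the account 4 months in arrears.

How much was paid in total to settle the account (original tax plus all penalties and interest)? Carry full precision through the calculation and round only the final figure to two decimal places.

Failure-to-file penalty: 5.5% × $5,400,000.00 = $297,000.00
Failure-to-pay penalty: 4 × 1.25% × $5,400,000.00 = $270,000.00
Interest: $5,400,000.00 × ((1 + 0.012)^4 − 1) = $5,400,000.00 × 0.0488709… = $263,903.0368…
Total = $5,400,000.00 + $567,000.0000 + $263,903.0368… = $6,230,903.04

$6,230,903.04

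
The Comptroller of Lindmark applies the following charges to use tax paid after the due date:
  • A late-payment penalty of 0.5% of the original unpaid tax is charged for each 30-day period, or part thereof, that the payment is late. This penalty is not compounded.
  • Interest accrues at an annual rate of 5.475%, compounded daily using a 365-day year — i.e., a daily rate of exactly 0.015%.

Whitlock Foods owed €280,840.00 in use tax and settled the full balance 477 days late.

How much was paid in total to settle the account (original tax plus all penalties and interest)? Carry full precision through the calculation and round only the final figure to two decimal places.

€324,136.01

Penalty periods: ⌈477/30⌉ = 16; penalty = 16 × 0.5% × €280,840.00 = €22,467.20
Interest: €280,840.00 × ((1 + 0.00015)^477 − 1) = €280,840.00 × 0.07416609… = €20,828.8059…
Total = €280,840.00 + €22,467.2000 + €20,828.8059… = €324,136.01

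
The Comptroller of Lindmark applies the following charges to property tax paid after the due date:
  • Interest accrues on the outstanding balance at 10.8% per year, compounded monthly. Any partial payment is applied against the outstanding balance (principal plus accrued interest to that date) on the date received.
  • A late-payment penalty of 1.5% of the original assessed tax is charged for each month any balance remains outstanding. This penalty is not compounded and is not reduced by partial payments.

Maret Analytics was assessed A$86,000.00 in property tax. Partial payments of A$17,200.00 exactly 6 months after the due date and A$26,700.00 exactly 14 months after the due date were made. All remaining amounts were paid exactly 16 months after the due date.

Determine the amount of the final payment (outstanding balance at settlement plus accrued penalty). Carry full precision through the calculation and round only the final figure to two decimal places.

Monthly rate = 10.8% ÷ 12 = 0.9%
Balance at month 6: A$86,000.0000 × (1 + 0.009)^6 = A$90,749.7524…
After A$17,200.00 payment: A$90,749.7524… − A$17,200.00 = A$73,549.7524…
Balance at month 14: A$73,549.7524… × (1 + 0.009)^8 = A$79,015.1820…
After A$26,700.00 payment: A$79,015.1820… − A$26,700.00 = A$52,315.1820…
Balance at month 16: A$52,315.1820… × (1 + 0.009)^2 = A$53,261.0928…
Penalty: 16 × 1.5% × A$86,000.00 = A$20,640.00
Final settlement = outstanding balance + penalty = A$53,261.0928… + A$20,640.00 = A$73,901.09

A$73,901.09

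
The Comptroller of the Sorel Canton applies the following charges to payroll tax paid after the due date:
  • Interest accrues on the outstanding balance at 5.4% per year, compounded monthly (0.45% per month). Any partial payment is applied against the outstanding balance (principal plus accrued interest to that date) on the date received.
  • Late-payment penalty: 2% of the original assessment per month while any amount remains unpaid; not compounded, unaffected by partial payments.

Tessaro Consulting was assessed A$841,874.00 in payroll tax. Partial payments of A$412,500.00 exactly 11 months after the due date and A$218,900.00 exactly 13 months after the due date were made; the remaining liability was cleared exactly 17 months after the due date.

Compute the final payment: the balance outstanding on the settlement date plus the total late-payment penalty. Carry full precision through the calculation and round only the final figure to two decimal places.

A$548,255.61

Balance at month 11: A$841,874.0000 × (1 + 0.0045)^11 = A$884,497.1729…
After A$412,500.00 payment: A$884,497.1729… − A$412,500.00 = A$471,997.1729…
Balance at month 13: A$471,997.1729… × (1 + 0.0045)^2 = A$476,254.7054…
After A$218,900.00 payment: A$476,254.7054… − A$218,900.00 = A$257,354.7054…
Balance at month 17: A$257,354.7054… × (1 + 0.0045)^4 = A$262,018.4526…
Penalty: 17 × 2% × A$841,874.00 = A$286,237.16
Final settlement = outstanding balance + penalty = A$262,018.4526… + A$286,237.16 = A$548,255.61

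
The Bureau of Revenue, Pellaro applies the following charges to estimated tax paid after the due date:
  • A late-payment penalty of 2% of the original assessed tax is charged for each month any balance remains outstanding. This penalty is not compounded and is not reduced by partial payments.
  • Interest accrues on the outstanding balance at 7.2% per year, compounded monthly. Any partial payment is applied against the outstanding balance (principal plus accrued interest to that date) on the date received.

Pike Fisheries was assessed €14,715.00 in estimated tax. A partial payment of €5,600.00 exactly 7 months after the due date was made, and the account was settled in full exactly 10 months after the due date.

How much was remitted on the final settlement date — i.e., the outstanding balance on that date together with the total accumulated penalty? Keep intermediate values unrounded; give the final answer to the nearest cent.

Monthly rate = 7.2% ÷ 12 = 0.6%
Balance at month 7: €14,715.0000 × (1 + 0.006)^7 = €15,344.2665…
After €5,600.00 payment: €15,344.2665… − €5,600.00 = €9,744.2665…
Balance at month 10: €9,744.2665… × (1 + 0.006)^3 = €9,920.7177…
Penalty: 10 × 2% × €14,715.00 = €2,943.00
Final settlement = outstanding balance + penalty = €9,920.7177… + €2,943.00 = €12,863.72

€12,863.72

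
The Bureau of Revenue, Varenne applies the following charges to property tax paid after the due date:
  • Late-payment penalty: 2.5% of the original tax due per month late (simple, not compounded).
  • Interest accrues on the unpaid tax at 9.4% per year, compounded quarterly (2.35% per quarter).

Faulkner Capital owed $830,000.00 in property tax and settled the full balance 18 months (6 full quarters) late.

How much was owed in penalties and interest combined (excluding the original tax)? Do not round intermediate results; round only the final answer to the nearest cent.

$497,624.78

Late-payment penalty = 2.5% × $830,000.00 × 18 mo = $373,500.00
Interest: $830,000.00 × ((1 + 0.0235)^6 − 1) = $830,000.00 × 0.1495479… = $124,124.7781…
Penalties + interest = $373,500.0000 + $124,124.7781… = $497,624.78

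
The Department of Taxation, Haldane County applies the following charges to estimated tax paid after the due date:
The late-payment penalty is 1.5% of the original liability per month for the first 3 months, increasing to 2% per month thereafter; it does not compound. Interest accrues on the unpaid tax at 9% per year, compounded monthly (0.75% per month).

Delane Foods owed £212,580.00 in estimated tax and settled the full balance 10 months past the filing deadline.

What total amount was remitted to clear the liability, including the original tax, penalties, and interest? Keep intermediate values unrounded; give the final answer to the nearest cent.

Penalty, months 1–3: 3 × 1.5% × £212,580.00 = £9,566.10
Penalty, months 4–10: 7 × 2% × £212,580.00 = £29,761.20
Interest: £212,580.00 × ((1 + 0.0075)^10 − 1) = £212,580.00 × 0.0775825… = £16,492.4975…
Total = £212,580.00 + £39,327.3000 + £16,492.4975… = £268,399.80

£268,399.80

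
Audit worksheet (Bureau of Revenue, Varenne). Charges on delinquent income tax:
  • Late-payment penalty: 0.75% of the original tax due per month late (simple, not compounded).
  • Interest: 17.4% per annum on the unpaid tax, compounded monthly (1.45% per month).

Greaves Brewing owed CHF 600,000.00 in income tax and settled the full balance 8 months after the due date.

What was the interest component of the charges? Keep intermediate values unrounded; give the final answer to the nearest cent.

CHF 73,236.51

Interest: CHF 600,000.00 × ((1 + 0.0145)^8 − 1) = CHF 600,000.00 × 0.1220609… = CHF 73,236.5121…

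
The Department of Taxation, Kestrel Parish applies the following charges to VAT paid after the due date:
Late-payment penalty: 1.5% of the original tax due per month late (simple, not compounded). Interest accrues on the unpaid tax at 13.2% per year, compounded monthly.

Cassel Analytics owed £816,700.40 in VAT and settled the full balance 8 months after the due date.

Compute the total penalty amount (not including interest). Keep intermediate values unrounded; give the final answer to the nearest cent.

Late-payment penalty: 8 × 1.5% × £816,700.40 = £98,004.05…

£98,004.05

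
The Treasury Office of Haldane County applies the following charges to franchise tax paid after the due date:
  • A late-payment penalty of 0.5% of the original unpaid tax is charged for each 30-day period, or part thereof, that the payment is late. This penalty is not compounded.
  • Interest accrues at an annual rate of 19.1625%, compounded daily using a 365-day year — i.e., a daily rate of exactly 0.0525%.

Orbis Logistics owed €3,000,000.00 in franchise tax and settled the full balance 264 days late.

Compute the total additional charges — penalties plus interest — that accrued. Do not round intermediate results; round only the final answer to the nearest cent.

€580,868.30

Penalty periods: ⌈264/30⌉ = 9; penalty = 9 × 0.5% × €3,000,000.00 = €135,000.00
Interest: €3,000,000.00 × ((1 + 0.000525)^264 − 1) = €3,000,000.00 × 0.14862277… = €445,868.2991…
Penalties + interest = €135,000.0000 + €445,868.2991… = €580,868.30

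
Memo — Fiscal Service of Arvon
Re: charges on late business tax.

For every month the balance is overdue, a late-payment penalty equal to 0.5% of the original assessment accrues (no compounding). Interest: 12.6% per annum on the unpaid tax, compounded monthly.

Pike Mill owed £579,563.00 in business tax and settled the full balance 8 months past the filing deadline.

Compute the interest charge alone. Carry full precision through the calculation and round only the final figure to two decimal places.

Interest (12.6%/yr ÷ 12 = 1.05%/month): £579,563.00 × ((1 + 0.0105)^8 − 1) = £50,510.4716…

£50,510.47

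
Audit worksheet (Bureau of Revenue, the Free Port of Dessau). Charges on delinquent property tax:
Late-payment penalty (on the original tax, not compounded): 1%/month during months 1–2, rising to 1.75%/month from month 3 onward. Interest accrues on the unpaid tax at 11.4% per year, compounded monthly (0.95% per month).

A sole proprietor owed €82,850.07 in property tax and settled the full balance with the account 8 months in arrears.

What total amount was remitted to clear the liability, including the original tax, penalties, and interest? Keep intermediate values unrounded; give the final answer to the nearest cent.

€99,716.32

Penalty, months 1–2: 2 × 1% × €82,850.07 = €1,657.00…
Penalty, months 3–8: 6 × 1.75% × €82,850.07 = €8,699.26…
Interest: €82,850.07 × ((1 + 0.0095)^8 − 1) = €82,850.07 × 0.0785756… = €6,509.9929…
Total = €82,850.07 + €10,356.2588… + €6,509.9929… = €99,716.32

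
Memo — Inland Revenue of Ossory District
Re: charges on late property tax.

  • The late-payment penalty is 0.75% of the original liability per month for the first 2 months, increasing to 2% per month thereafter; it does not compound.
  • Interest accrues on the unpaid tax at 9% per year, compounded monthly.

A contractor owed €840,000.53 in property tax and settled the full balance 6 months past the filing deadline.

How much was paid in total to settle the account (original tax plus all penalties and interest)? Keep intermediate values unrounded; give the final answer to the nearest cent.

€958,316.48

Penalty, months 1–2: 2 × 0.75% × €840,000.53 = €12,600.01…
Penalty, months 3–6: 4 × 2% × €840,000.53 = €67,200.04…
Interest (9%/yr ÷ 12 = 0.75%/month): €840,000.53 × ((1 + 0.0075)^6 − 1) = €38,515.9018…
Total = €840,000.53 + €79,800.0504… + €38,515.9018… = €958,316.48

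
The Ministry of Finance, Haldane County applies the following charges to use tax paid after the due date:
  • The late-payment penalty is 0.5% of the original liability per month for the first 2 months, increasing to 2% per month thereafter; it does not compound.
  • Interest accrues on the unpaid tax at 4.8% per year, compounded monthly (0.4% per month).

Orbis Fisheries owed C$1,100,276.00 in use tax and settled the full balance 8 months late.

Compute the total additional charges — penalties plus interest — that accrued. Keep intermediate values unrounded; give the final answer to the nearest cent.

C$178,741.60

Penalty, months 1–2: 2 × 0.5% × C$1,100,276.00 = C$11,002.76
Penalty, months 3–8: 6 × 2% × C$1,100,276.00 = C$132,033.12
Interest: C$1,100,276.00 × ((1 + 0.004)^8 − 1) = C$1,100,276.00 × 0.0324516… = C$35,705.7188…
Penalties + interest = C$143,035.8800 + C$35,705.7188… = C$178,741.60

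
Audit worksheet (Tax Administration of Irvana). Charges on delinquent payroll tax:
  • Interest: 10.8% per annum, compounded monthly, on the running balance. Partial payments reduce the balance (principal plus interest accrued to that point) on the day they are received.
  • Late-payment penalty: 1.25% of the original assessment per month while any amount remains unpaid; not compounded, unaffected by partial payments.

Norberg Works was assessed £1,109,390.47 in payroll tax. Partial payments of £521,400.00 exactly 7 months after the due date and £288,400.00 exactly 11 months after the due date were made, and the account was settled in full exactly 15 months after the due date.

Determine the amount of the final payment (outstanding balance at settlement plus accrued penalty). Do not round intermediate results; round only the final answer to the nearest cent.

£617,914.11

Monthly rate = 10.8% ÷ 12 = 0.9%
Balance at month 7: £1,109,390.4700 × (1 + 0.009)^7 = £1,181,197.7050…
After £521,400.00 payment: £1,181,197.7050… − £521,400.00 = £659,797.7050…
Balance at month 11: £659,797.7050… × (1 + 0.009)^4 = £683,873.0124…
After £288,400.00 payment: £683,873.0124… − £288,400.00 = £395,473.0124…
Balance at month 15: £395,473.0124… × (1 + 0.009)^4 = £409,903.3965…
Penalty: 15 × 1.25% × £1,109,390.47 = £208,010.71…
Final settlement = outstanding balance + penalty = £409,903.3965… + £208,010.71… = £617,914.11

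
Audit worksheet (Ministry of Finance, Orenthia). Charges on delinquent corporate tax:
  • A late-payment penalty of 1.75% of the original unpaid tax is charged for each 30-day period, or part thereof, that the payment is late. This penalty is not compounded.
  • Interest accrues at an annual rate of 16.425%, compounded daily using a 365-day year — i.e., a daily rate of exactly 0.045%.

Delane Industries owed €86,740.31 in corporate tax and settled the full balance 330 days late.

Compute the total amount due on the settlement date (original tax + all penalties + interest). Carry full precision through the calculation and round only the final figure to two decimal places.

€117,320.96

Penalty periods: ⌈330/30⌉ = 11; penalty = 11 × 1.75% × €86,740.31 = €16,697.51…
Interest: €86,740.31 × ((1 + 0.00045)^330 − 1) = €86,740.31 × 0.16005405… = €13,883.1378…
Total = €86,740.31 + €16,697.5097… + €13,883.1378… = €117,320.96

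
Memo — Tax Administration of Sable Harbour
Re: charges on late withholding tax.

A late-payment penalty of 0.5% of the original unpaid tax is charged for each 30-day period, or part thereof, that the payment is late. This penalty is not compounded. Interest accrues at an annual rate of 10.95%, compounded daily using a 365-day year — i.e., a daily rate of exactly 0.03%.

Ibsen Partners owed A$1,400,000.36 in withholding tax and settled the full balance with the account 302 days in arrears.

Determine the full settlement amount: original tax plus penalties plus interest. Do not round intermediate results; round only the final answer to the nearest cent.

A$1,609,742.97

Penalty periods: ⌈302/30⌉ = 11; penalty = 11 × 0.5% × A$1,400,000.36 = A$77,000.02…
Interest: A$1,400,000.36 × ((1 + 0.0003)^302 − 1) = A$1,400,000.36 × 0.09481611… = A$132,742.5876…
Total = A$1,400,000.36 + A$77,000.0198 + A$132,742.5876… = A$1,609,742.97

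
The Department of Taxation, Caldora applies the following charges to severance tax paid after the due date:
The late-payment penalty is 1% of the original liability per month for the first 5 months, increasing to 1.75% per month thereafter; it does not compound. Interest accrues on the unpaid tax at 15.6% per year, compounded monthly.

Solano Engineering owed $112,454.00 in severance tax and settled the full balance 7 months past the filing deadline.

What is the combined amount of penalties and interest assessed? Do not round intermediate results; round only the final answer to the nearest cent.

Penalty, months 1–5: 5 × 1% × $112,454.00 = $5,622.70
Penalty, months 6–7: 2 × 1.75% × $112,454.00 = $3,935.89
Interest (15.6%/yr ÷ 12 = 1.3%/month): $112,454.00 × ((1 + 0.013)^7 − 1) = $10,641.1737…
Penalties + interest = $9,558.5900 + $10,641.1737… = $20,199.76

$20,199.76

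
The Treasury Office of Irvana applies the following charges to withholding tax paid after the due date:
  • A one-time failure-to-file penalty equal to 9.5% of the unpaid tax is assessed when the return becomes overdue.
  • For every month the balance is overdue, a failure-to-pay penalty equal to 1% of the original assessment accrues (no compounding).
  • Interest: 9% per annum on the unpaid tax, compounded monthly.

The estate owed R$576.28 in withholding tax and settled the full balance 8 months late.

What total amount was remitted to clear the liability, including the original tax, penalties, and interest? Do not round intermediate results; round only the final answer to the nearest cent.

R$712.63

Failure-to-file penalty: 9.5% × R$576.28 = R$54.75…
Failure-to-pay penalty: 8 × 1% × R$576.28 = R$46.10…
Interest (9%/yr ÷ 12 = 0.75%/month): R$576.28 × ((1 + 0.0075)^8 − 1) = R$35.4982…
Total = R$576.28 + R$100.8490 + R$35.4982… = R$712.63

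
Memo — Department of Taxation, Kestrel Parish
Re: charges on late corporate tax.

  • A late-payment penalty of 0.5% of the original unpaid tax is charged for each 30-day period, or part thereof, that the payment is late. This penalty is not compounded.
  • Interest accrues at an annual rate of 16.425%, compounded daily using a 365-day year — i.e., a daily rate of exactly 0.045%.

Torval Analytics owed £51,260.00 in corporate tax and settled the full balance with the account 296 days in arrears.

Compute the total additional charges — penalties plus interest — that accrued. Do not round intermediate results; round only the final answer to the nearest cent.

Penalty periods: ⌈296/30⌉ = 10; penalty = 10 × 0.5% × £51,260.00 = £2,563.00
Interest: £51,260.00 × ((1 + 0.00045)^296 − 1) = £51,260.00 × 0.14244424… = £7,301.6918…
Penalties + interest = £2,563.0000 + £7,301.6918… = £9,864.69

£9,864.69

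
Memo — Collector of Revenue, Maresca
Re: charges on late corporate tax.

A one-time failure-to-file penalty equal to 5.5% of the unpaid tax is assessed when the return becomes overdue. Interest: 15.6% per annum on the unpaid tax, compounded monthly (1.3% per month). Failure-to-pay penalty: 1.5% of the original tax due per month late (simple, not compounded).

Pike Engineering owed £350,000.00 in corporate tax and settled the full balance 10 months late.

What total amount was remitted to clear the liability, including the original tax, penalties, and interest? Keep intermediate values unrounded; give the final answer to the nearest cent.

Failure-to-file penalty: 5.5% × £350,000.00 = £19,250.00
Failure-to-pay penalty: 10 × 1.5% × £350,000.00 = £52,500.00
Interest: £350,000.00 × ((1 + 0.013)^10 − 1) = £350,000.00 × 0.1378747… = £48,256.1563…
Total = £350,000.00 + £71,750.0000 + £48,256.1563… = £470,006.16

£470,006.16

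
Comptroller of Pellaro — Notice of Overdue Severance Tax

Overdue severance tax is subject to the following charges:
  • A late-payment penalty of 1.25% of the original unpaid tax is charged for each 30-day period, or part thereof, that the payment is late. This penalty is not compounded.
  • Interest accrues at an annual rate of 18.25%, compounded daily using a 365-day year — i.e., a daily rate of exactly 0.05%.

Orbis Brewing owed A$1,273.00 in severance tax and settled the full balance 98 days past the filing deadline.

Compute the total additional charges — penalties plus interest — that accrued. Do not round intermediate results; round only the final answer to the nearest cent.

Penalty periods: ⌈98/30⌉ = 4; penalty = 4 × 1.25% × A$1,273.00 = A$63.65
Interest: A$1,273.00 × ((1 + 0.0005)^98 − 1) = A$1,273.00 × 0.05020749… = A$63.9141…
Penalties + interest = A$63.6500 + A$63.9141… = A$127.56

A$127.56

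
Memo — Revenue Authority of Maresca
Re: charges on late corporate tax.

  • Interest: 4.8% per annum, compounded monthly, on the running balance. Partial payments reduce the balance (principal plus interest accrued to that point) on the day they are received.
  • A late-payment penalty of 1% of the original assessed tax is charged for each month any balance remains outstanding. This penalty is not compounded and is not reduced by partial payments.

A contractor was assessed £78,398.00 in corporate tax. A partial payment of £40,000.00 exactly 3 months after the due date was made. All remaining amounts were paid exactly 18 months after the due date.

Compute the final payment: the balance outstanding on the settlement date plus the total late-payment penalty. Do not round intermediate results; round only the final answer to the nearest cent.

Monthly rate = 4.8% ÷ 12 = 0.4%
Balance at month 3: £78,398.0000 × (1 + 0.004)^3 = £79,342.5441…
After £40,000.00 payment: £79,342.5441… − £40,000.00 = £39,342.5441…
Balance at month 18: £39,342.5441… × (1 + 0.004)^15 = £41,770.3518…
Penalty: 18 × 1% × £78,398.00 = £14,111.64
Final settlement = outstanding balance + penalty = £41,770.3518… + £14,111.64 = £55,881.99

£55,881.99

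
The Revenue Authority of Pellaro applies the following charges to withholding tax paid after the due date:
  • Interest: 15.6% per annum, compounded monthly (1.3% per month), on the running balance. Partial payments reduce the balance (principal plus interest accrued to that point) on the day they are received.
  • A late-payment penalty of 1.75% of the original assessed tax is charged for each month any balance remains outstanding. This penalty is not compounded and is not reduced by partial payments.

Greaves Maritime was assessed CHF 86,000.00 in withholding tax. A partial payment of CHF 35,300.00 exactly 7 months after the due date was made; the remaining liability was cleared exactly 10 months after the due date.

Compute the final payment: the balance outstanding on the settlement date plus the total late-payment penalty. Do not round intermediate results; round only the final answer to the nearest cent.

Balance at month 7: CHF 86,000.0000 × (1 + 0.013)^7 = CHF 94,137.9136…
After CHF 35,300.00 payment: CHF 94,137.9136… − CHF 35,300.00 = CHF 58,837.9136…
Balance at month 10: CHF 58,837.9136… × (1 + 0.013)^3 = CHF 61,162.5523…
Penalty: 10 × 1.75% × CHF 86,000.00 = CHF 15,050.00
Final settlement = outstanding balance + penalty = CHF 61,162.5523… + CHF 15,050.00 = CHF 76,212.55

CHF 76,212.55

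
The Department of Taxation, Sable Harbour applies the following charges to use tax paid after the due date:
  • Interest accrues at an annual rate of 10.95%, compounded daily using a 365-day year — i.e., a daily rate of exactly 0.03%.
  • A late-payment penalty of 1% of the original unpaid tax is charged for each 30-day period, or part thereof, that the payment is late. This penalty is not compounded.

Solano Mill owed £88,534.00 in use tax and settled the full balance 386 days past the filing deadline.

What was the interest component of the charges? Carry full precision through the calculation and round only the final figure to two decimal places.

Interest: £88,534.00 × ((1 + 0.0003)^386 − 1) = £88,534.00 × 0.12275180… = £10,867.7076…

£10,867.71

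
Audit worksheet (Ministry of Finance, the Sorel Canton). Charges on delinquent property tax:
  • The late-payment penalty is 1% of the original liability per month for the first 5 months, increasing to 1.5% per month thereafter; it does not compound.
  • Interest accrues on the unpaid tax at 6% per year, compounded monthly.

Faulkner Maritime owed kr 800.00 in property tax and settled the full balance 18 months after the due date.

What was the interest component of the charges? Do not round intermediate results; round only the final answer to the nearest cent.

Interest (6%/yr ÷ 12 = 0.5%/month): kr 800.00 × ((1 + 0.005)^18 − 1) = kr 75.1432…

kr 75.14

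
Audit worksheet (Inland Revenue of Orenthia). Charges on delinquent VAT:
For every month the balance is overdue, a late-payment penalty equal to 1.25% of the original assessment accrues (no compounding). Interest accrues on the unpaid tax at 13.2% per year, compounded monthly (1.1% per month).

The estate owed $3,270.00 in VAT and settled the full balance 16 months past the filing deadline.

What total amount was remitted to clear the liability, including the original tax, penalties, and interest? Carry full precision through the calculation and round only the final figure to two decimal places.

$4,549.53

Late-payment penalty: 16 × 1.25% × $3,270.00 = $654.00
Interest: $3,270.00 × ((1 + 0.011)^16 − 1) = $3,270.00 × 0.1912927… = $625.5272…
Total = $3,270.00 + $654.0000 + $625.5272… = $4,549.53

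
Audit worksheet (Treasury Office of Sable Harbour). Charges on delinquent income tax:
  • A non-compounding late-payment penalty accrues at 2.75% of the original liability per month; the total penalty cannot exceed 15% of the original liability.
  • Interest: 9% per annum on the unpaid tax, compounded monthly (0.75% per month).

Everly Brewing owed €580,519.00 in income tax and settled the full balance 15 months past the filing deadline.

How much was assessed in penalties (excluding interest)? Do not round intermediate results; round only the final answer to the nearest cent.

€87,077.85

Penalty (uncapped): 15 × 2.75% × €580,519.00 = €239,464.09…; cap = 15% × €580,519.00 = €87,077.85 → penalty = €87,077.85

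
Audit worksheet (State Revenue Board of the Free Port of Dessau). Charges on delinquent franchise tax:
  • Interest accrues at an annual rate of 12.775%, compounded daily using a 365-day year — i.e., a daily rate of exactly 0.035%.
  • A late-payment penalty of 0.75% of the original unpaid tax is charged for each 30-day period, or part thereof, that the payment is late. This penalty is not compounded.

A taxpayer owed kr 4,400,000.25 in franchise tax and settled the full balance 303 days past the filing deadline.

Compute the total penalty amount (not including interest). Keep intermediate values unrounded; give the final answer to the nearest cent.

Penalty periods: ⌈303/30⌉ = 11; penalty = 11 × 0.75% × kr 4,400,000.25 = kr 363,000.02…

kr 363,000.02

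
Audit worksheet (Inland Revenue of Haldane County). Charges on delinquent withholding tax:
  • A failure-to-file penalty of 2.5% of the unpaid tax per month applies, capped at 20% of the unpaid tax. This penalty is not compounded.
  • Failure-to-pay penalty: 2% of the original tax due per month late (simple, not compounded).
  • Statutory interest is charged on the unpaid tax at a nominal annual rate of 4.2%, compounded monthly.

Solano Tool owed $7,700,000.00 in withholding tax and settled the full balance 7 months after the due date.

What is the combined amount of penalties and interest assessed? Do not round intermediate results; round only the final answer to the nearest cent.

Failure-to-file: 7 × 2.5% × $7,700,000.00 = $1,347,500.00 (under the 20% cap)
Failure-to-pay penalty: 7 × 2% × $7,700,000.00 = $1,078,000.00
Interest (4.2%/yr ÷ 12 = 0.35%/month): $7,700,000.00 × ((1 + 0.0035)^7 − 1) = $190,642.4203…
Penalties + interest = $2,425,500.0000 + $190,642.4203… = $2,616,142.42

$2,616,142.42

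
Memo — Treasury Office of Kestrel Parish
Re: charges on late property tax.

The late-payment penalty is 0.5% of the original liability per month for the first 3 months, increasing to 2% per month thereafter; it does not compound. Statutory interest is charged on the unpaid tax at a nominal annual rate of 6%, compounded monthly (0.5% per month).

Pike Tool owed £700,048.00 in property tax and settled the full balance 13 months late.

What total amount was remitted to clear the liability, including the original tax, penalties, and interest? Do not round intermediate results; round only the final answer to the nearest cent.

£897,451.88

Penalty, months 1–3: 3 × 0.5% × £700,048.00 = £10,500.72
Penalty, months 4–13: 10 × 2% × £700,048.00 = £140,009.60
Interest: £700,048.00 × ((1 + 0.005)^13 − 1) = £700,048.00 × 0.0669862… = £46,893.5560…
Total = £700,048.00 + £150,510.3200 + £46,893.5560… = £897,451.88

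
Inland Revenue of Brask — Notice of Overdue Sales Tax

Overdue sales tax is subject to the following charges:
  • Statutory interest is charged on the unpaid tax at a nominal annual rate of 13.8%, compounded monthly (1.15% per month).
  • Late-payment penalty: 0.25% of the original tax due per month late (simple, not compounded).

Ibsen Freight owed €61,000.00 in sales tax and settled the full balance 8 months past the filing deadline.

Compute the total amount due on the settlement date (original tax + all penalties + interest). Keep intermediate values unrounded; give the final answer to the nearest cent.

Late-payment penalty = 0.25% × €61,000.00 × 8 mo = €1,220.00
Interest: €61,000.00 × ((1 + 0.0115)^8 − 1) = €61,000.00 × 0.0957894… = €5,843.1537…
Total = €61,000.00 + €1,220.0000 + €5,843.1537… = €68,063.15

€68,063.15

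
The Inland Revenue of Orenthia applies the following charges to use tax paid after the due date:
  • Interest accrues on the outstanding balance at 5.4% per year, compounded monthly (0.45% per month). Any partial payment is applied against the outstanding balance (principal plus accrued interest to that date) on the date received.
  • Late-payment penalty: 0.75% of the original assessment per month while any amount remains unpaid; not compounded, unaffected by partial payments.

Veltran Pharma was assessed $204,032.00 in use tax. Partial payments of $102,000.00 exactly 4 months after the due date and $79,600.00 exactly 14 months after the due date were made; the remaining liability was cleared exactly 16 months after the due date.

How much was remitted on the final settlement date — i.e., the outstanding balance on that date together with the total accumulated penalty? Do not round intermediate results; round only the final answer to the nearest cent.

Balance at month 4: $204,032.0000 × (1 + 0.0045)^4 = $207,729.4403…
After $102,000.00 payment: $207,729.4403… − $102,000.00 = $105,729.4403…
Balance at month 14: $105,729.4403… × (1 + 0.0045)^10 = $110,584.7764…
After $79,600.00 payment: $110,584.7764… − $79,600.00 = $30,984.7764…
Balance at month 16: $30,984.7764… × (1 + 0.0045)^2 = $31,264.2668…
Penalty: 16 × 0.75% × $204,032.00 = $24,483.84
Final settlement = outstanding balance + penalty = $31,264.2668… + $24,483.84 = $55,748.11

$55,748.11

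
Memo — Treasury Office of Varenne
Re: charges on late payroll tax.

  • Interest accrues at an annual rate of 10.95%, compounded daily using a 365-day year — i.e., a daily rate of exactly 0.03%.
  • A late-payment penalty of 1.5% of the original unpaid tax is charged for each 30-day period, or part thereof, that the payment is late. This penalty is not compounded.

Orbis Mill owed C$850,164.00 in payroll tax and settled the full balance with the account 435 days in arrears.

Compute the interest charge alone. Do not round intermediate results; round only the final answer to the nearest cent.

C$118,492.15

Interest: C$850,164.00 × ((1 + 0.0003)^435 − 1) = C$850,164.00 × 0.13937564… = C$118,492.1523…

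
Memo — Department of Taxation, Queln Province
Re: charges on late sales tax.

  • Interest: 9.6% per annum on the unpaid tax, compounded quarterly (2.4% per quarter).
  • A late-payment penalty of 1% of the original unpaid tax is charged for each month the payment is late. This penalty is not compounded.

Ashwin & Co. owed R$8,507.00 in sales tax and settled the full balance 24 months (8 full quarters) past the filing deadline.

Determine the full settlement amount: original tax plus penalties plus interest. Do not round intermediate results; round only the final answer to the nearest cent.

Late-payment penalty = 1% × R$8,507.00 × 24 mo = R$2,041.68
Interest: R$8,507.00 × ((1 + 0.024)^8 − 1) = R$8,507.00 × 0.2089258… = R$1,777.3319…
Total = R$8,507.00 + R$2,041.6800 + R$1,777.3319… = R$12,326.01

R$12,326.01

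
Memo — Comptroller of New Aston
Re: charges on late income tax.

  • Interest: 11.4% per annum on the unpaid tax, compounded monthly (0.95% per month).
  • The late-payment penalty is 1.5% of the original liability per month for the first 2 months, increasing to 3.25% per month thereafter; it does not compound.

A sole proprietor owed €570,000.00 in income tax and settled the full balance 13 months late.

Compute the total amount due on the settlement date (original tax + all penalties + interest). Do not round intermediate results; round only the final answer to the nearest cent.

Penalty, months 1–2: 2 × 1.5% × €570,000.00 = €17,100.00
Penalty, months 3–13: 11 × 3.25% × €570,000.00 = €203,775.00
Interest: €570,000.00 × ((1 + 0.0095)^13 − 1) = €570,000.00 × 0.1307906… = €74,550.6613…
Total = €570,000.00 + €220,875.0000 + €74,550.6613… = €865,425.66

€865,425.66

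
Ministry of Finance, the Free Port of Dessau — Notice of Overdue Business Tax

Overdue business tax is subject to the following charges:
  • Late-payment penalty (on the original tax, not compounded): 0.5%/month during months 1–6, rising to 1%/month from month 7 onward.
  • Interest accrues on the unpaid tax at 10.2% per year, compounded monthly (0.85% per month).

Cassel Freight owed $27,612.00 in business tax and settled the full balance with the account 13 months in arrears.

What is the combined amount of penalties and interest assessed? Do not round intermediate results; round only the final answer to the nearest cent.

Penalty, months 1–6: 6 × 0.5% × $27,612.00 = $828.36
Penalty, months 7–13: 7 × 1% × $27,612.00 = $1,932.84
Interest: $27,612.00 × ((1 + 0.0085)^13 − 1) = $27,612.00 × 0.1163149… = $3,211.6878…
Penalties + interest = $2,761.2000 + $3,211.6878… = $5,972.89

$5,972.89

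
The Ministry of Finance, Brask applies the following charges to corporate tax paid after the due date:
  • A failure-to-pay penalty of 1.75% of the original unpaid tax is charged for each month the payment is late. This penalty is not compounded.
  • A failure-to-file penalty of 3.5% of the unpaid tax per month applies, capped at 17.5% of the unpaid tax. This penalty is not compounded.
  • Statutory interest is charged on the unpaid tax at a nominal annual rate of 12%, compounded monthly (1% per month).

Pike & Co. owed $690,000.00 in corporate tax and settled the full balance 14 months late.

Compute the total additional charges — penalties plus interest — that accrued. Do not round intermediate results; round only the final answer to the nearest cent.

$392,937.21

Failure-to-file: 14 × 3.5% × $690,000.00 = $338,100.00, capped at 17.5% × $690,000.00 = $120,750.00
Failure-to-pay penalty = 1.75% × $690,000.00 × 14 mo = $169,050.00
Interest: $690,000.00 × ((1 + 0.01)^14 − 1) = $690,000.00 × 0.1494742… = $103,137.2071…
Penalties + interest = $289,800.0000 + $103,137.2071… = $392,937.21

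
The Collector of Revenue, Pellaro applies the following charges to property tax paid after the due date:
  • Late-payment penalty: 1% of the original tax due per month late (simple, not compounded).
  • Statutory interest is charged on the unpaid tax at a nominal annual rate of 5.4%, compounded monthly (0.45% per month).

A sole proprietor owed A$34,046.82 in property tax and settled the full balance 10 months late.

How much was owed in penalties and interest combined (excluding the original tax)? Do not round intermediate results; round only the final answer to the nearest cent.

A$4,968.19

Late-payment penalty: 10 × 1% × A$34,046.82 = A$3,404.68…
Interest: A$34,046.82 × ((1 + 0.0045)^10 − 1) = A$34,046.82 × 0.0459223… = A$1,563.5073…
Penalties + interest = A$3,404.6820 + A$1,563.5073… = A$4,968.19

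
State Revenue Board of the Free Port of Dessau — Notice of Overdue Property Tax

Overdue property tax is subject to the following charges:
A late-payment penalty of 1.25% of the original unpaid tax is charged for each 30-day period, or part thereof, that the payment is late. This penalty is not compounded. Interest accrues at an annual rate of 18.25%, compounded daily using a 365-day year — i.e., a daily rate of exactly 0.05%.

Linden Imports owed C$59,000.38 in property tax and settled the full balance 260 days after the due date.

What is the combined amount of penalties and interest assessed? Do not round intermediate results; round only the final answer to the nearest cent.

C$14,826.29

Penalty periods: ⌈260/30⌉ = 9; penalty = 9 × 1.25% × C$59,000.38 = C$6,637.54…
Interest: C$59,000.38 × ((1 + 0.0005)^260 − 1) = C$59,000.38 × 0.13879138… = C$8,188.7444…
Penalties + interest = C$6,637.5428… + C$8,188.7444… = C$14,826.29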